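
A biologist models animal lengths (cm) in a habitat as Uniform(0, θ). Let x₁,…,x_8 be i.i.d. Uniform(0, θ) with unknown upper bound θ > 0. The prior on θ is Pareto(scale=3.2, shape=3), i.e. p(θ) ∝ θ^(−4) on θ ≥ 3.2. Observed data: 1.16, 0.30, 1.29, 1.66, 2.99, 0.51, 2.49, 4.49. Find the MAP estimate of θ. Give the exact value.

The Uniform(0, θ) likelihood is θ^(−n) for θ ≥ max(xᵢ), zero otherwise. Here max(xᵢ) = 4.49.
Posterior ∝ θ^(−4) · θ^(−8) = θ^(−12) on θ ≥ max(3.2, 4.49) = 4.49.
This density is strictly decreasing in θ, so the posterior mode lies at the lower boundary of the support.

θ̂_MAP = 4.49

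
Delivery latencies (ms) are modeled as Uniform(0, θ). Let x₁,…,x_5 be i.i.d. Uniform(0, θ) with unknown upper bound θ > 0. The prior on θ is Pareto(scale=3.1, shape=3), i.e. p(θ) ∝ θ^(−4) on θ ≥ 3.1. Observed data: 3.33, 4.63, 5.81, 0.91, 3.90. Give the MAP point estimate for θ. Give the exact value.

The Uniform(0, θ) likelihood is θ^(−n) for θ ≥ max(xᵢ), zero otherwise. Here max(xᵢ) = 5.81.
Posterior ∝ θ^(−4) · θ^(−5) = θ^(−9) on θ ≥ max(3.1, 5.81) = 5.81.
This density is strictly decreasing in θ, so the posterior mode lies at the lower boundary of the support.

θ̂_MAP = 5.81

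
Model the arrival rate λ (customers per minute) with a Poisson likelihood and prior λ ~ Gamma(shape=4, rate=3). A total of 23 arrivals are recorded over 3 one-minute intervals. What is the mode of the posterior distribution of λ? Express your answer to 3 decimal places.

λ̂_MAP = 4.333

Σxᵢ = 23, n = 3.
Posterior ∝ λ^3e^(−3λ) · λ^23e^(−3λ) = λ^26e^(−6λ), i.e. Gamma(shape=27, rate=6).
The mode of a Gamma(a, b) with a ≥ 1 (shape–rate) is (a−1)/b = 26/6 ≈ 4.333.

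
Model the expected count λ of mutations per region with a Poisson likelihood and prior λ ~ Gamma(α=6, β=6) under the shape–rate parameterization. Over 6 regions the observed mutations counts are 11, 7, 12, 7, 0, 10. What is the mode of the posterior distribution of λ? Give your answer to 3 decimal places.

Σxᵢ = 11+7+12+7+0+10 = 47, with n = 6.
Posterior ∝ λ^5e^(−6λ) · λ^47e^(−6λ) = λ^52e^(−12λ), i.e. Gamma(shape=53, rate=12).
The mode of a Gamma(a, b) with a ≥ 1 (shape–rate) is (a−1)/b = 52/12 ≈ 4.333.

λ̂_MAP = 4.333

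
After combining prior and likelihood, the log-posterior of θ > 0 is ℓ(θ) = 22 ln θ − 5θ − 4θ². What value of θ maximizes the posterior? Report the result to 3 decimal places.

ℓ'(θ) = 22/θ − 5 − 8θ. Setting this to zero and multiplying by θ: 8θ² + 5θ − 22 = 0.
θ = (−5 + √(5² + 4·8·22)) / (2·8) = (−5 + √729) / 16 = (−5 + 27)/16 = 11/8.
ℓ''(θ) = −22/θ² − 8 < 0, confirming a maximum.

θ̂_MAP = 1.375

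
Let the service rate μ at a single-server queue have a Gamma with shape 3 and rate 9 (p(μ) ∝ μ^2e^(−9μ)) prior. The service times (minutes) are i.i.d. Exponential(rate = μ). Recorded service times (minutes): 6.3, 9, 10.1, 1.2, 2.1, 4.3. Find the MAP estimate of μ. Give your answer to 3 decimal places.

μ̂_MAP = 0.190

The Exponential(rate=μ) likelihood is ∝ μ^n e^(−μΣtᵢ). Here n = 6 and Σtᵢ = 6.3 + 9 + 10.1 + 1.2 + 2.1 + 4.3 = 33.
Posterior ∝ μ^2e^(−9μ) · μ^6e^(−33μ) = μ^8e^(−42μ), i.e. Gamma(9, 42).
Mode = (a−1)/b = 8/42 ≈ 0.190.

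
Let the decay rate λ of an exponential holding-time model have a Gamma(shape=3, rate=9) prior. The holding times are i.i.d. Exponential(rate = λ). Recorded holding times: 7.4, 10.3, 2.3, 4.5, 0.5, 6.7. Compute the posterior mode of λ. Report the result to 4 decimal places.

λ̂_MAP = 0.1966

The Exponential(rate=λ) likelihood is ∝ λ^n e^(−λΣtᵢ). Here n = 6 and Σtᵢ = 7.4 + 10.3 + 2.3 + 4.5 + 0.5 + 6.7 = 31.7.
Posterior ∝ λ^2e^(−9λ) · λ^6e^(−31.7λ) = λ^8e^(−40.7λ), i.e. Gamma(9, 40.7).
Mode = (a−1)/b = 8/40.7 ≈ 0.1966.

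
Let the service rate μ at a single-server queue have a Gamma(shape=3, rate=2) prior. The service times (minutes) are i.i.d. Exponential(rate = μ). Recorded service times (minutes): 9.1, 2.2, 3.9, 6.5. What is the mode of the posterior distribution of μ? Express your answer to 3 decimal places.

The Exponential(rate=μ) likelihood is ∝ μ^n e^(−μΣtᵢ). Here n = 4 and Σtᵢ = 9.1 + 2.2 + 3.9 + 6.5 = 21.7.
Posterior ∝ μ^2e^(−2μ) · μ^4e^(−21.7μ) = μ^6e^(−23.7μ), i.e. Gamma(7, 23.7).
Mode = (a−1)/b = 6/23.7 ≈ 0.253.

μ̂_MAP = 0.253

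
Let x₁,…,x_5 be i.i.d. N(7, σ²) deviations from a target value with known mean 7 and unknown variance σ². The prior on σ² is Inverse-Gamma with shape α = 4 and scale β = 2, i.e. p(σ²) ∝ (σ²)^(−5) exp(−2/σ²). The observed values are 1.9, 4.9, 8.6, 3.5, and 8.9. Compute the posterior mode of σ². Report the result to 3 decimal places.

σ̂²_MAP = 3.523

Sum of squared deviations about the known mean: SS = (1.9−7)² + (4.9−7)² + (8.6−7)² + (3.5−7)² + (8.9−7)² = 48.84.
The Normal likelihood contributes (σ²)^(−n/2) exp(−SS/(2σ²)), so the posterior is Inverse-Gamma(α + n/2, β + SS/2) = Inverse-Gamma(6.5, 26.42).
The mode of Inverse-Gamma(a, b) is b/(a+1) = 26.42/7.5 ≈ 3.523.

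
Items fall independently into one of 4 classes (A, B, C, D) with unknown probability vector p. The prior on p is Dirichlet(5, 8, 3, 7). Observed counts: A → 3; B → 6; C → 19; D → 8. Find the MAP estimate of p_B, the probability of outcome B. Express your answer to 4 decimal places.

The posterior is Dirichlet(αᵢ + nᵢ) = Dirichlet(8, 14, 22, 15).
For a Dirichlet(a₁,…,a_K) with all aᵢ > 1, the mode has j-th component (aⱼ − 1)/(Σaᵢ − K).
Here Σaᵢ = 59 and K = 4, so p_B = (14 − 1)/(59 − 4) = 13/55 ≈ 0.2364.

MAP estimate of p_B = 0.2364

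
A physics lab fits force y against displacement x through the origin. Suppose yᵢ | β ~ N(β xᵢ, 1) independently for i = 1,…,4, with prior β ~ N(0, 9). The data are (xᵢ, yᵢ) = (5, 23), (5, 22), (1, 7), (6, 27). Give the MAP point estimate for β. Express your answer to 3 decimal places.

log p(β | y) = −Σ(yᵢ − βxᵢ)²/(2·1) − β²/(2·9) + const.
Setting the derivative to zero: Σxᵢ(yᵢ − βxᵢ)/1 − β/9 = 0, so β = Σxᵢyᵢ / (Σxᵢ² + σ²/τ²).
Σxᵢyᵢ = 5·23 + 5·22 + 1·7 + 6·27 = 394; Σxᵢ² = 87; σ²/τ² = 1/9.
β̂_MAP = 394 / (87 + 1/9) = 394/(784/9) = 1773/392 ≈ 4.523.

β̂_MAP = 4.523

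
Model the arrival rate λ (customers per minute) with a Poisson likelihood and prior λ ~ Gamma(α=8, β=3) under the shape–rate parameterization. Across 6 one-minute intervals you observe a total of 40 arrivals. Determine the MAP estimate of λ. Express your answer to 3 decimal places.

Σxᵢ = 40, n = 6.
Posterior ∝ λ^7e^(−3λ) · λ^40e^(−6λ) = λ^47e^(−9λ), i.e. Gamma(shape=48, rate=9).
The mode of a Gamma(a, b) with a ≥ 1 (shape–rate) is (a−1)/b = 47/9 ≈ 5.222.

λ̂_MAP = 5.222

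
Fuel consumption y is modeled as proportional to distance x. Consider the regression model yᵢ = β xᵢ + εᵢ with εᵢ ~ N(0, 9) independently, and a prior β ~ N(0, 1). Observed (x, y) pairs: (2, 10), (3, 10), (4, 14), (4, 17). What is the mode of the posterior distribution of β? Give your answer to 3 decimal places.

β̂_MAP = 3.222

log p(β | y) = −Σ(yᵢ − βxᵢ)²/(2·9) − β²/(2·1) + const.
Setting the derivative to zero: Σxᵢ(yᵢ − βxᵢ)/9 − β/1 = 0, so β = Σxᵢyᵢ / (Σxᵢ² + σ²/τ²).
Σxᵢyᵢ = 2·10 + 3·10 + 4·14 + 4·17 = 174; Σxᵢ² = 45; σ²/τ² = 9.
β̂_MAP = 174 / (45 + 9) = 174/54 ≈ 3.222.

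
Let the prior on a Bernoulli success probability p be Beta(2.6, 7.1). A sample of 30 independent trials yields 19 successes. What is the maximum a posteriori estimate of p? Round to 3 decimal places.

Prior: Beta(2.6, 7.1).
Data: 19 successes in 30 trials. The binomial likelihood contributes p^19(1−p)^11, so the posterior is Beta(2.6+19, 7.1+11) = Beta(21.6, 18.1).
For Beta(a, b) with a, b > 1 the mode is (a−1)/(a+b−2) = 20.6/37.7 ≈ 0.546.

p̂_MAP = 0.546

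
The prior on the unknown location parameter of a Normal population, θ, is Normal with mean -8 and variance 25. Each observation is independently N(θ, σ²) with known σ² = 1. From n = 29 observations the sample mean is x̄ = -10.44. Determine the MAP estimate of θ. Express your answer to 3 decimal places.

θ̂_MAP = -10.437

n = 29, x̄ = -10.44.
For a Normal prior and Normal likelihood with known variance, the posterior is Normal; its mode equals its mean, the precision-weighted average.
Prior precision 1/σ₀² = 1/25 = 0.04; data precision n/σ² = 29/1 = 29.
θ̂ = (0.04·(-8) + 29·(-10.44)) / (0.04 + 29) = (-303.08)/29.04 = -7577/726 ≈ -10.437.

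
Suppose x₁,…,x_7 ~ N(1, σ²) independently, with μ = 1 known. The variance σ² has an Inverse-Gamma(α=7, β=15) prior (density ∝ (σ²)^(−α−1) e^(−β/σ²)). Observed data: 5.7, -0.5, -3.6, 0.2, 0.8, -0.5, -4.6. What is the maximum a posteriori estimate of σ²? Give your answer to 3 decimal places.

σ̂²_MAP = 4.773

Sum of squared deviations about the known mean: SS = (5.7−1)² + (-0.5−1)² + (-3.6−1)² + (0.2−1)² + (0.8−1)² + (-0.5−1)² + (-4.6−1)² = 79.79.
The Normal likelihood contributes (σ²)^(−n/2) exp(−SS/(2σ²)), so the posterior is Inverse-Gamma(α + n/2, β + SS/2) = Inverse-Gamma(10.5, 54.895).
The mode of Inverse-Gamma(a, b) is b/(a+1) = 54.895/11.5 ≈ 4.773.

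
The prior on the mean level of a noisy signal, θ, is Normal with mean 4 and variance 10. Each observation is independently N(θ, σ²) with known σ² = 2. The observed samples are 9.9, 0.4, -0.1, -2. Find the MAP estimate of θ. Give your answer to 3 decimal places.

θ̂_MAP = 2.143

n = 4; x̄ = (9.9 + 0.4 + (-0.1) + (-2))/4 = 8.2/4 = 2.05.
For a Normal prior and Normal likelihood with known variance, the posterior is Normal; its mode equals its mean, the precision-weighted average.
Prior precision 1/σ₀² = 1/10 = 0.1; data precision n/σ² = 4/2 = 2.
θ̂ = (0.1·4 + 2·2.05) / (0.1 + 2) = 4.5/2.1 = 15/7 ≈ 2.143.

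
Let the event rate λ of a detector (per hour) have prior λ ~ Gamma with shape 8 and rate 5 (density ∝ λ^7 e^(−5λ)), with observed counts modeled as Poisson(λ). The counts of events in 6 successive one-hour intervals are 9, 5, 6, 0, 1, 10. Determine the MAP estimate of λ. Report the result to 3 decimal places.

λ̂_MAP = 3.455

Σxᵢ = 9+5+6+0+1+10 = 31, with n = 6.
Posterior ∝ λ^7e^(−5λ) · λ^31e^(−6λ) = λ^38e^(−11λ), i.e. Gamma(shape=39, rate=11).
The mode of a Gamma(a, b) with a ≥ 1 (shape–rate) is (a−1)/b = 38/11 ≈ 3.455.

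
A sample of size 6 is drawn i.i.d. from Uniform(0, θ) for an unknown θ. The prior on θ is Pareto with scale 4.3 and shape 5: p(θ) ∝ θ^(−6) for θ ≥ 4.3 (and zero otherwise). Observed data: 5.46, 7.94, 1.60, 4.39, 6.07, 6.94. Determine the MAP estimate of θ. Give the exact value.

The Uniform(0, θ) likelihood is θ^(−n) for θ ≥ max(xᵢ), zero otherwise. Here max(xᵢ) = 7.94.
Posterior ∝ θ^(−6) · θ^(−6) = θ^(−12) on θ ≥ max(4.3, 7.94) = 7.94.
This density is strictly decreasing in θ, so the posterior mode lies at the lower boundary of the support.

θ̂_MAP = 7.94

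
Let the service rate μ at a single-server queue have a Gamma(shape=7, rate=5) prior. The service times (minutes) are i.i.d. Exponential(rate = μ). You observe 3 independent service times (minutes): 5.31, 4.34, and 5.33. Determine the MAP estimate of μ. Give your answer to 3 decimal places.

μ̂_MAP = 0.450

The Exponential(rate=μ) likelihood is ∝ μ^n e^(−μΣtᵢ). Here n = 3 and Σtᵢ = 5.31 + 4.34 + 5.33 = 14.98.
Posterior ∝ μ^6e^(−5μ) · μ^3e^(−14.98μ) = μ^9e^(−19.98μ), i.e. Gamma(10, 19.98).
Mode = (a−1)/b = 9/19.98 ≈ 0.450.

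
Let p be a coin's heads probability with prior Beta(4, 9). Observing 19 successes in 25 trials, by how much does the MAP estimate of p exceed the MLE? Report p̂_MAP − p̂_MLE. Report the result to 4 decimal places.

Posterior is Beta(23, 15); MAP = (23−1)/(38−2) = 22/36 ≈ 0.61111.
MLE ignores the prior: p̂_MLE = k/n = 19/25 ≈ 0.76000.
Difference = 22/36 − 19/25 = -67/450 ≈ -0.1489.

MAP − MLE = -0.1489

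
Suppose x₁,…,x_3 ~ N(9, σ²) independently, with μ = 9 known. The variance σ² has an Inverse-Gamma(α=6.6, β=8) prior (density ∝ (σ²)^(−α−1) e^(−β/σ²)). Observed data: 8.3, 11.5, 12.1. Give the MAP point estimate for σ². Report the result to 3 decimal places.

Sum of squared deviations about the known mean: SS = (8.3−9)² + (11.5−9)² + (12.1−9)² = 16.35.
The Normal likelihood contributes (σ²)^(−n/2) exp(−SS/(2σ²)), so the posterior is Inverse-Gamma(α + n/2, β + SS/2) = Inverse-Gamma(8.1, 16.175).
The mode of Inverse-Gamma(a, b) is b/(a+1) = 16.175/9.1 ≈ 1.777.

σ̂²_MAP = 1.777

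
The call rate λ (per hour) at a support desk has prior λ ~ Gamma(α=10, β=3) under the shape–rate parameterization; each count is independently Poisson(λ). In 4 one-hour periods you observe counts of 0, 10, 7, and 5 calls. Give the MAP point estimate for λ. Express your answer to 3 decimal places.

λ̂_MAP = 4.429

Σxᵢ = 0+10+7+5 = 22, with n = 4.
Posterior ∝ λ^9e^(−3λ) · λ^22e^(−4λ) = λ^31e^(−7λ), i.e. Gamma(shape=32, rate=7).
The mode of a Gamma(a, b) with a ≥ 1 (shape–rate) is (a−1)/b = 31/7 ≈ 4.429.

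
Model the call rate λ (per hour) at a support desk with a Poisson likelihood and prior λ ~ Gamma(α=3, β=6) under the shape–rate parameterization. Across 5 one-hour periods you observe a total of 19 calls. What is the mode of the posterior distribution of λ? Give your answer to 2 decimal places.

λ̂_MAP = 1.91

Σxᵢ = 19, n = 5.
Posterior ∝ λ^2e^(−6λ) · λ^19e^(−5λ) = λ^21e^(−11λ), i.e. Gamma(shape=22, rate=11).
The mode of a Gamma(a, b) with a ≥ 1 (shape–rate) is (a−1)/b = 21/11 ≈ 1.91.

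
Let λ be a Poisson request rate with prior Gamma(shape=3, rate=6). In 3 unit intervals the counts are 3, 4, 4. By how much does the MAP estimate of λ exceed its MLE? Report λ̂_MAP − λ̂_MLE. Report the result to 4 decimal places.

MAP − MLE = -2.2222

Σxᵢ = 11. Posterior is Gamma(14, 9); MAP = (14−1)/9 = 13/9 ≈ 1.44444.
MLE = x̄ = 11/3 ≈ 3.66667.
Difference = 13/9 − 11/3 = -20/9 ≈ -2.2222.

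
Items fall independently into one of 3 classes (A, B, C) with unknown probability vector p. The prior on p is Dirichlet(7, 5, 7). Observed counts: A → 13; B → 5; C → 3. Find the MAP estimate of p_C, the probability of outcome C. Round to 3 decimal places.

MAP estimate of p_C = 0.243

The posterior is Dirichlet(αᵢ + nᵢ) = Dirichlet(20, 10, 10).
For a Dirichlet(a₁,…,a_K) with all aᵢ > 1, the mode has j-th component (aⱼ − 1)/(Σaᵢ − K).
Here Σaᵢ = 40 and K = 3, so p_C = (10 − 1)/(40 − 3) = 9/37 ≈ 0.243.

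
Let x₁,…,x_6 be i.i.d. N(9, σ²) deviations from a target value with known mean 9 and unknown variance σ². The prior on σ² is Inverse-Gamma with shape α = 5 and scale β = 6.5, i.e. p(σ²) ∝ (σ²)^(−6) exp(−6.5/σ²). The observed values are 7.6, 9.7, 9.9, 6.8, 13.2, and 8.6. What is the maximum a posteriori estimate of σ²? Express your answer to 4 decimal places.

Sum of squared deviations about the known mean: SS = (7.6−9)² + (9.7−9)² + (9.9−9)² + (6.8−9)² + (13.2−9)² + (8.6−9)² = 25.9.
The Normal likelihood contributes (σ²)^(−n/2) exp(−SS/(2σ²)), so the posterior is Inverse-Gamma(α + n/2, β + SS/2) = Inverse-Gamma(8, 19.45).
The mode of Inverse-Gamma(a, b) is b/(a+1) = 19.45/9 ≈ 2.1611.

σ̂²_MAP = 2.1611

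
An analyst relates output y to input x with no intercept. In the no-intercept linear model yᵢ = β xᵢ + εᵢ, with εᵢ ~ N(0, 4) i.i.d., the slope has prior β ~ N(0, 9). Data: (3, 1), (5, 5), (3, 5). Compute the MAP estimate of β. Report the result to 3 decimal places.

log p(β | y) = −Σ(yᵢ − βxᵢ)²/(2·4) − β²/(2·9) + const.
Setting the derivative to zero: Σxᵢ(yᵢ − βxᵢ)/4 − β/9 = 0, so β = Σxᵢyᵢ / (Σxᵢ² + σ²/τ²).
Σxᵢyᵢ = 3·1 + 5·5 + 3·5 = 43; Σxᵢ² = 43; σ²/τ² = 4/9.
β̂_MAP = 43 / (43 + 4/9) = 43/(391/9) = 387/391 ≈ 0.990.

β̂_MAP = 0.990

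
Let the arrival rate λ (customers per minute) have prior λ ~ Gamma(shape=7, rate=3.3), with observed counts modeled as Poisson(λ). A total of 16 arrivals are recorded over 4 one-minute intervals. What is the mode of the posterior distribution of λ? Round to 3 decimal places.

Σxᵢ = 16, n = 4.
Posterior ∝ λ^6e^(−3.3λ) · λ^16e^(−4λ) = λ^22e^(−7.3λ), i.e. Gamma(shape=23, rate=7.3).
The mode of a Gamma(a, b) with a ≥ 1 (shape–rate) is (a−1)/b = 22/7.3 ≈ 3.014.

λ̂_MAP = 3.014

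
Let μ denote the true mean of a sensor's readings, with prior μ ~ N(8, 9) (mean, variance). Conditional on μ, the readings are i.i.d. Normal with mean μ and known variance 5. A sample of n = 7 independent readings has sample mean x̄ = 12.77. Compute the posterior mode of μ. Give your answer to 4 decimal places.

n = 7, x̄ = 12.77.
For a Normal prior and Normal likelihood with known variance, the posterior is Normal; its mode equals its mean, the precision-weighted average.
Prior precision 1/σ₀² = 1/9; data precision n/σ² = 7/5 = 1.4.
μ̂ = ((1/9)·8 + 1.4·12.77) / (1/9 + 1.4) = (84451/4500)/(68/45) = 84451/6800 ≈ 12.4193.

μ̂_MAP = 12.4193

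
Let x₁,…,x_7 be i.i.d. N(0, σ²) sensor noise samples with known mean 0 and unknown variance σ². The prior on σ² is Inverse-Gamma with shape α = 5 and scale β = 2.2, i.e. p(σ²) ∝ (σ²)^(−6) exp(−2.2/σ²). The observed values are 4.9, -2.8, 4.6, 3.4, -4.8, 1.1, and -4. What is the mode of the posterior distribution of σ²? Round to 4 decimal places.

σ̂²_MAP = 5.7484

Sum of squared deviations about the known mean: SS = (4.9−0)² + (-2.8−0)² + (4.6−0)² + (3.4−0)² + (-4.8−0)² + (1.1−0)² + (-4−0)² = 104.82.
The Normal likelihood contributes (σ²)^(−n/2) exp(−SS/(2σ²)), so the posterior is Inverse-Gamma(α + n/2, β + SS/2) = Inverse-Gamma(8.5, 54.61).
The mode of Inverse-Gamma(a, b) is b/(a+1) = 54.61/9.5 ≈ 5.7484.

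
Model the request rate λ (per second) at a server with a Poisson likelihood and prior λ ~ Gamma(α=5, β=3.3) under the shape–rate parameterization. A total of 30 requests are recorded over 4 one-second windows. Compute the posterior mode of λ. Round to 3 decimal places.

λ̂_MAP = 4.658

Σxᵢ = 30, n = 4.
Posterior ∝ λ^4e^(−3.3λ) · λ^30e^(−4λ) = λ^34e^(−7.3λ), i.e. Gamma(shape=35, rate=7.3).
The mode of a Gamma(a, b) with a ≥ 1 (shape–rate) is (a−1)/b = 34/7.3 ≈ 4.658.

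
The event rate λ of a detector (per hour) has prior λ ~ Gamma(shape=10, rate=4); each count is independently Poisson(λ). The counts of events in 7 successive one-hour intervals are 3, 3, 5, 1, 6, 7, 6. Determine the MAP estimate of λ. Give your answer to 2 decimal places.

Σxᵢ = 3+3+5+1+6+7+6 = 31, with n = 7.
Posterior ∝ λ^9e^(−4λ) · λ^31e^(−7λ) = λ^40e^(−11λ), i.e. Gamma(shape=41, rate=11).
The mode of a Gamma(a, b) with a ≥ 1 (shape–rate) is (a−1)/b = 40/11 ≈ 3.64.

λ̂_MAP = 3.64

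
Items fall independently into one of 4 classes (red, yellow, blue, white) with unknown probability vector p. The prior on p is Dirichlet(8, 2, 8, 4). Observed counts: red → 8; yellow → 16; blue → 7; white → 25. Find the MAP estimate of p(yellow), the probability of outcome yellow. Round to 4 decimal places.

MAP estimate of p(yellow) = 0.2297

The posterior is Dirichlet(αᵢ + nᵢ) = Dirichlet(16, 18, 15, 29).
For a Dirichlet(a₁,…,a_K) with all aᵢ > 1, the mode has j-th component (aⱼ − 1)/(Σaᵢ − K).
Here Σaᵢ = 78 and K = 4, so p(yellow) = (18 − 1)/(78 − 4) = 17/74 ≈ 0.2297.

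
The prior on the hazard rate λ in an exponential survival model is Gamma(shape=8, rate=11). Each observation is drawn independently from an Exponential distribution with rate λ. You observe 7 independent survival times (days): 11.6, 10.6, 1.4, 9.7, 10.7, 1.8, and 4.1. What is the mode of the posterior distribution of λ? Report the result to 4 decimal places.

The Exponential(rate=λ) likelihood is ∝ λ^n e^(−λΣtᵢ). Here n = 7 and Σtᵢ = 11.6 + 10.6 + 1.4 + 9.7 + 10.7 + 1.8 + 4.1 = 49.9.
Posterior ∝ λ^7e^(−11λ) · λ^7e^(−49.9λ) = λ^14e^(−60.9λ), i.e. Gamma(15, 60.9).
Mode = (a−1)/b = 14/60.9 ≈ 0.2299.

λ̂_MAP = 0.2299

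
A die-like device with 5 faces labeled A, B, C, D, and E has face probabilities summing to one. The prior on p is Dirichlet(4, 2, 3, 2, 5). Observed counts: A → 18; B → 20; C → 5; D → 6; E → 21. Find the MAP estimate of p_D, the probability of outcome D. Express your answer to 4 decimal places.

MAP estimate of p_D = 0.0864

The posterior is Dirichlet(αᵢ + nᵢ) = Dirichlet(22, 22, 8, 8, 26).
For a Dirichlet(a₁,…,a_K) with all aᵢ > 1, the mode has j-th component (aⱼ − 1)/(Σaᵢ − K).
Here Σaᵢ = 86 and K = 5, so p_D = (8 − 1)/(86 − 5) = 7/81 ≈ 0.0864.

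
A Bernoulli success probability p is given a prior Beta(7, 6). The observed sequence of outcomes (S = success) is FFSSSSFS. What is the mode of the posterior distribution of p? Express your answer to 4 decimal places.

p̂_MAP = 0.5789

Prior: Beta(7, 6).
Data: 5 successes in 8 trials (from the sequence). The binomial likelihood contributes p^5(1−p)^3, so the posterior is Beta(7+5, 6+3) = Beta(12, 9).
For Beta(a, b) with a, b > 1 the mode is (a−1)/(a+b−2) = 11/19 ≈ 0.5789.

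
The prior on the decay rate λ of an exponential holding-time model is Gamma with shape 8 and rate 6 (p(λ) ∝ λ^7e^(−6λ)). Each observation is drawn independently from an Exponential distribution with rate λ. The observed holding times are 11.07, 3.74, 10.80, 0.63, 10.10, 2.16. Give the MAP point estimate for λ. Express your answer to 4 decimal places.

The Exponential(rate=λ) likelihood is ∝ λ^n e^(−λΣtᵢ). Here n = 6 and Σtᵢ = 11.07 + 3.74 + 10.80 + 0.63 + 10.10 + 2.16 = 38.50.
Posterior ∝ λ^7e^(−6λ) · λ^6e^(−38.50λ) = λ^13e^(−44.50λ), i.e. Gamma(14, 44.50).
Mode = (a−1)/b = 13/44.50 ≈ 0.2921.

λ̂_MAP = 0.2921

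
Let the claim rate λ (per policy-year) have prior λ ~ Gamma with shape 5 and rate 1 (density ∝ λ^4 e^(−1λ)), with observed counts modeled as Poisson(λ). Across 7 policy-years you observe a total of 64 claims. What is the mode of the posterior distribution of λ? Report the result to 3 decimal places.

λ̂_MAP = 8.500

Σxᵢ = 64, n = 7.
Posterior ∝ λ^4e^(−1λ) · λ^64e^(−7λ) = λ^68e^(−8λ), i.e. Gamma(shape=69, rate=8).
The mode of a Gamma(a, b) with a ≥ 1 (shape–rate) is (a−1)/b = 68/8 ≈ 8.500.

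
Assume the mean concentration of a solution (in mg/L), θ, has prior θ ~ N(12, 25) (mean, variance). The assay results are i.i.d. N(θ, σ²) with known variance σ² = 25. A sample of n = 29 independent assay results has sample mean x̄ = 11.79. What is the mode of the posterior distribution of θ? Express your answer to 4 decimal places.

n = 29, x̄ = 11.79.
For a Normal prior and Normal likelihood with known variance, the posterior is Normal; its mode equals its mean, the precision-weighted average.
Prior precision 1/σ₀² = 1/25 = 0.04; data precision n/σ² = 29/25 = 1.16.
θ̂ = (0.04·12 + 1.16·11.79) / (0.04 + 1.16) = 14.1564/1.2 = 11.7970.

θ̂_MAP = 11.7970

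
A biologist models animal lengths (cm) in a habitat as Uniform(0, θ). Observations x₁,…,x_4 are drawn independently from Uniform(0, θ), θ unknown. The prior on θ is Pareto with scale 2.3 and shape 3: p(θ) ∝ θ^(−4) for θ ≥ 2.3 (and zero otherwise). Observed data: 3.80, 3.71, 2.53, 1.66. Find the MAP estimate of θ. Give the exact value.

θ̂_MAP = 3.80

The Uniform(0, θ) likelihood is θ^(−n) for θ ≥ max(xᵢ), zero otherwise. Here max(xᵢ) = 3.80.
Posterior ∝ θ^(−4) · θ^(−4) = θ^(−8) on θ ≥ max(2.3, 3.80) = 3.80.
This density is strictly decreasing in θ, so the posterior mode lies at the lower boundary of the support.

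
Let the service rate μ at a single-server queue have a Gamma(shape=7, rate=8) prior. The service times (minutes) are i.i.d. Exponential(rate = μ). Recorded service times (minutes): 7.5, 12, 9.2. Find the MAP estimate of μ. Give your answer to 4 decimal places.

The Exponential(rate=μ) likelihood is ∝ μ^n e^(−μΣtᵢ). Here n = 3 and Σtᵢ = 7.5 + 12 + 9.2 = 28.7.
Posterior ∝ μ^6e^(−8μ) · μ^3e^(−28.7μ) = μ^9e^(−36.7μ), i.e. Gamma(10, 36.7).
Mode = (a−1)/b = 9/36.7 ≈ 0.2452.

μ̂_MAP = 0.2452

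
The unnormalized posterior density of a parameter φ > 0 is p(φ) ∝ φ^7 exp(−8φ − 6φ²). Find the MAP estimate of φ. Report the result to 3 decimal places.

φ̂_MAP = 0.500

ℓ'(φ) = 7/φ − 8 − 12φ. Setting this to zero and multiplying by φ: 12φ² + 8φ − 7 = 0.
φ = (−8 + √(8² + 4·12·7)) / (2·12) = (−8 + √400) / 24 = (−8 + 20)/24 = 1/2.
ℓ''(φ) = −7/φ² − 12 < 0, confirming a maximum.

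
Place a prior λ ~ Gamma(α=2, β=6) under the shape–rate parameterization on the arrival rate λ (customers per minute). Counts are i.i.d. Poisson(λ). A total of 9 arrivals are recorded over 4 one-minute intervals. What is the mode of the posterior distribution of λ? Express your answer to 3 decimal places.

Σxᵢ = 9, n = 4.
Posterior ∝ λe^(−6λ) · λ^9e^(−4λ) = λ^10e^(−10λ), i.e. Gamma(shape=11, rate=10).
The mode of a Gamma(a, b) with a ≥ 1 (shape–rate) is (a−1)/b = 10/10 ≈ 1.000.

λ̂_MAP = 1.000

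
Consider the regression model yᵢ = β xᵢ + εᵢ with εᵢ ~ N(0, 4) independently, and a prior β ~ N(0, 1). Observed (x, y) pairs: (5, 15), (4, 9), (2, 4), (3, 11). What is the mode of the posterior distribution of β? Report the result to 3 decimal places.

β̂_MAP = 2.621

log p(β | y) = −Σ(yᵢ − βxᵢ)²/(2·4) − β²/(2·1) + const.
Setting the derivative to zero: Σxᵢ(yᵢ − βxᵢ)/4 − β/1 = 0, so β = Σxᵢyᵢ / (Σxᵢ² + σ²/τ²).
Σxᵢyᵢ = 5·15 + 4·9 + 2·4 + 3·11 = 152; Σxᵢ² = 54; σ²/τ² = 4.
β̂_MAP = 152 / (54 + 4) = 152/58 ≈ 2.621.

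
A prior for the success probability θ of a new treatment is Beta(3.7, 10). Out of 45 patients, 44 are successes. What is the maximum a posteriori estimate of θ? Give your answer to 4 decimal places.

θ̂_MAP = 0.8236

Prior: Beta(3.7, 10).
Data: 44 successes in 45 trials. The binomial likelihood contributes θ^44(1−θ)^1, so the posterior is Beta(3.7+44, 10+1) = Beta(47.7, 11).
For Beta(a, b) with a, b > 1 the mode is (a−1)/(a+b−2) = 46.7/56.7 ≈ 0.8236.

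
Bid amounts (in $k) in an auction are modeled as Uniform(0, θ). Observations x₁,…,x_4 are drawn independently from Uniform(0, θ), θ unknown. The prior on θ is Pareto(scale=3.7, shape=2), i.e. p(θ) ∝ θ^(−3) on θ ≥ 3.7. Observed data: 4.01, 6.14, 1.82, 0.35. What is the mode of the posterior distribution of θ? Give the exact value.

The Uniform(0, θ) likelihood is θ^(−n) for θ ≥ max(xᵢ), zero otherwise. Here max(xᵢ) = 6.14.
Posterior ∝ θ^(−3) · θ^(−4) = θ^(−7) on θ ≥ max(3.7, 6.14) = 6.14.
This density is strictly decreasing in θ, so the posterior mode lies at the lower boundary of the support.

θ̂_MAP = 6.14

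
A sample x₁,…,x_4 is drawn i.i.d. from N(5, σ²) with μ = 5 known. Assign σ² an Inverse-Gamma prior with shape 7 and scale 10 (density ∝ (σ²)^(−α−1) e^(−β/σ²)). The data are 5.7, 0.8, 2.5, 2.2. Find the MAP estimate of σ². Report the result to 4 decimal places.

Sum of squared deviations about the known mean: SS = (5.7−5)² + (0.8−5)² + (2.5−5)² + (2.2−5)² = 32.22.
The Normal likelihood contributes (σ²)^(−n/2) exp(−SS/(2σ²)), so the posterior is Inverse-Gamma(α + n/2, β + SS/2) = Inverse-Gamma(9, 26.11).
The mode of Inverse-Gamma(a, b) is b/(a+1) = 26.11/10 ≈ 2.6110.

σ̂²_MAP = 2.6110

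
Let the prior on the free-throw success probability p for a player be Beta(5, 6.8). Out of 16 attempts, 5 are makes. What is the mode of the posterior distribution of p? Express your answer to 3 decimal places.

Prior: Beta(5, 6.8).
Data: 5 successes in 16 trials. The binomial likelihood contributes p^5(1−p)^11, so the posterior is Beta(5+5, 6.8+11) = Beta(10, 17.8).
For Beta(a, b) with a, b > 1 the mode is (a−1)/(a+b−2) = 9/25.8 ≈ 0.349.

p̂_MAP = 0.349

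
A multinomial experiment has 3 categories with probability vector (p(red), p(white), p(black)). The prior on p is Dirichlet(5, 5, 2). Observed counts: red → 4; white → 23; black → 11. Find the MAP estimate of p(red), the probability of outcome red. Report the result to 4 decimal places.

The posterior is Dirichlet(αᵢ + nᵢ) = Dirichlet(9, 28, 13).
For a Dirichlet(a₁,…,a_K) with all aᵢ > 1, the mode has j-th component (aⱼ − 1)/(Σaᵢ − K).
Here Σaᵢ = 50 and K = 3, so p(red) = (9 − 1)/(50 − 3) = 8/47 ≈ 0.1702.

MAP estimate of p(red) = 0.1702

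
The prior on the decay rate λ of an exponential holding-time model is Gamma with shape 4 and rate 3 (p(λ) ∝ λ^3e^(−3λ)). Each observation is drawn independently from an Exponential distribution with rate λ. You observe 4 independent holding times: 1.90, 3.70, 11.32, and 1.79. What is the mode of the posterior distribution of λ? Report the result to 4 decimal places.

λ̂_MAP = 0.3224

The Exponential(rate=λ) likelihood is ∝ λ^n e^(−λΣtᵢ). Here n = 4 and Σtᵢ = 1.90 + 3.70 + 11.32 + 1.79 = 18.71.
Posterior ∝ λ^3e^(−3λ) · λ^4e^(−18.71λ) = λ^7e^(−21.71λ), i.e. Gamma(8, 21.71).
Mode = (a−1)/b = 7/21.71 ≈ 0.3224.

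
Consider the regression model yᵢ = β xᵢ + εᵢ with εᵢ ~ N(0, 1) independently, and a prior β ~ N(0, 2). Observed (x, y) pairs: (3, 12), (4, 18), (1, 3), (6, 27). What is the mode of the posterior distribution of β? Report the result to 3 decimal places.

log p(β | y) = −Σ(yᵢ − βxᵢ)²/(2·1) − β²/(2·2) + const.
Setting the derivative to zero: Σxᵢ(yᵢ − βxᵢ)/1 − β/2 = 0, so β = Σxᵢyᵢ / (Σxᵢ² + σ²/τ²).
Σxᵢyᵢ = 3·12 + 4·18 + 1·3 + 6·27 = 273; Σxᵢ² = 62; σ²/τ² = 0.5.
β̂_MAP = 273 / (62 + 0.5) = 273/62.5 ≈ 4.368.

β̂_MAP = 4.368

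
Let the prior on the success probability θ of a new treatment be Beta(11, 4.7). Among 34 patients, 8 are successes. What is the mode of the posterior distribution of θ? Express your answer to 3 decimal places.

Prior: Beta(11, 4.7).
Data: 8 successes in 34 trials. The binomial likelihood contributes θ^8(1−θ)^26, so the posterior is Beta(11+8, 4.7+26) = Beta(19, 30.7).
For Beta(a, b) with a, b > 1 the mode is (a−1)/(a+b−2) = 18/47.7 ≈ 0.377.

θ̂_MAP = 0.377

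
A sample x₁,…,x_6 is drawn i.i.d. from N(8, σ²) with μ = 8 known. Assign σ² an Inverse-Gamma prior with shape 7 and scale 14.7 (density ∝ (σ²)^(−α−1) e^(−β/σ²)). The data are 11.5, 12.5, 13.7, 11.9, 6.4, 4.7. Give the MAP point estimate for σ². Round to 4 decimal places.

σ̂²_MAP = 5.5932

Sum of squared deviations about the known mean: SS = (11.5−8)² + (12.5−8)² + (13.7−8)² + (11.9−8)² + (6.4−8)² + (4.7−8)² = 93.65.
The Normal likelihood contributes (σ²)^(−n/2) exp(−SS/(2σ²)), so the posterior is Inverse-Gamma(α + n/2, β + SS/2) = Inverse-Gamma(10, 61.525).
The mode of Inverse-Gamma(a, b) is b/(a+1) = 61.525/11 ≈ 5.5932.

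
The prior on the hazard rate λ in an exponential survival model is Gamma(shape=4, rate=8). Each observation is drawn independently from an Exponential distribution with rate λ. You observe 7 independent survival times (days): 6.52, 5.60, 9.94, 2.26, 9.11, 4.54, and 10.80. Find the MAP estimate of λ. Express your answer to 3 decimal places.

λ̂_MAP = 0.176

The Exponential(rate=λ) likelihood is ∝ λ^n e^(−λΣtᵢ). Here n = 7 and Σtᵢ = 6.52 + 5.60 + 9.94 + 2.26 + 9.11 + 4.54 + 10.80 = 48.77.
Posterior ∝ λ^3e^(−8λ) · λ^7e^(−48.77λ) = λ^10e^(−56.77λ), i.e. Gamma(11, 56.77).
Mode = (a−1)/b = 10/56.77 ≈ 0.176.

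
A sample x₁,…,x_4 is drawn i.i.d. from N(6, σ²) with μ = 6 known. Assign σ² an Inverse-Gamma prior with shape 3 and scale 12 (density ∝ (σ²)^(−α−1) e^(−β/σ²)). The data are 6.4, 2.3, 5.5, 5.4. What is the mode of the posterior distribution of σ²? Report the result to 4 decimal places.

σ̂²_MAP = 3.2050

Sum of squared deviations about the known mean: SS = (6.4−6)² + (2.3−6)² + (5.5−6)² + (5.4−6)² = 14.46.
The Normal likelihood contributes (σ²)^(−n/2) exp(−SS/(2σ²)), so the posterior is Inverse-Gamma(α + n/2, β + SS/2) = Inverse-Gamma(5, 19.23).
The mode of Inverse-Gamma(a, b) is b/(a+1) = 19.23/6 ≈ 3.2050.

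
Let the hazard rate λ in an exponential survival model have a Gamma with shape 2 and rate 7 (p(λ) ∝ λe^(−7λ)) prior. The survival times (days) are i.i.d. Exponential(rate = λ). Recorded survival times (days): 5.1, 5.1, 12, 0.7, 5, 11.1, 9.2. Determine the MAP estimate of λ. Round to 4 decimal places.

The Exponential(rate=λ) likelihood is ∝ λ^n e^(−λΣtᵢ). Here n = 7 and Σtᵢ = 5.1 + 5.1 + 12 + 0.7 + 5 + 11.1 + 9.2 = 48.2.
Posterior ∝ λe^(−7λ) · λ^7e^(−48.2λ) = λ^8e^(−55.2λ), i.e. Gamma(9, 55.2).
Mode = (a−1)/b = 8/55.2 ≈ 0.1449.

λ̂_MAP = 0.1449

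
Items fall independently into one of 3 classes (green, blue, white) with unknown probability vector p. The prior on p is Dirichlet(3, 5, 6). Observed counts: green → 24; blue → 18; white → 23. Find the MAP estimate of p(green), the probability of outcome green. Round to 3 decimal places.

MAP estimate of p(green) = 0.342

The posterior is Dirichlet(αᵢ + nᵢ) = Dirichlet(27, 23, 29).
For a Dirichlet(a₁,…,a_K) with all aᵢ > 1, the mode has j-th component (aⱼ − 1)/(Σaᵢ − K).
Here Σaᵢ = 79 and K = 3, so p(green) = (27 − 1)/(79 − 3) = 26/76 ≈ 0.342.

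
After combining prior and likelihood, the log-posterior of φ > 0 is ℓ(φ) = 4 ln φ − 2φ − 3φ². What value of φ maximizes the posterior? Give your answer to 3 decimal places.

ℓ'(φ) = 4/φ − 2 − 6φ. Setting this to zero and multiplying by φ: 6φ² + 2φ − 4 = 0.
φ = (−2 + √(2² + 4·6·4)) / (2·6) = (−2 + √100) / 12 = (−2 + 10)/12 = 2/3.
ℓ''(φ) = −4/φ² − 6 < 0, confirming a maximum.

φ̂_MAP = 0.667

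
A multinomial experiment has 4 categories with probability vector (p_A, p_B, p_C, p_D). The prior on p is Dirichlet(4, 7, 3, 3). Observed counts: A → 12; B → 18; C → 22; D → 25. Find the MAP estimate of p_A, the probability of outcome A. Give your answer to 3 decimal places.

The posterior is Dirichlet(αᵢ + nᵢ) = Dirichlet(16, 25, 25, 28).
For a Dirichlet(a₁,…,a_K) with all aᵢ > 1, the mode has j-th component (aⱼ − 1)/(Σaᵢ − K).
Here Σaᵢ = 94 and K = 4, so p_A = (16 − 1)/(94 − 4) = 15/90 ≈ 0.167.

MAP estimate of p_A = 0.167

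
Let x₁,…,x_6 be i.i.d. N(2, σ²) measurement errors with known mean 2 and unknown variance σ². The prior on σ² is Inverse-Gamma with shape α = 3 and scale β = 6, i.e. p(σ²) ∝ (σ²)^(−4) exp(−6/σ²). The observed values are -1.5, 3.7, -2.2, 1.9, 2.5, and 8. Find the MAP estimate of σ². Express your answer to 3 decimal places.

σ̂²_MAP = 5.789

Sum of squared deviations about the known mean: SS = (-1.5−2)² + (3.7−2)² + (-2.2−2)² + (1.9−2)² + (2.5−2)² + (8−2)² = 69.04.
The Normal likelihood contributes (σ²)^(−n/2) exp(−SS/(2σ²)), so the posterior is Inverse-Gamma(α + n/2, β + SS/2) = Inverse-Gamma(6, 40.52).
The mode of Inverse-Gamma(a, b) is b/(a+1) = 40.52/7 ≈ 5.789.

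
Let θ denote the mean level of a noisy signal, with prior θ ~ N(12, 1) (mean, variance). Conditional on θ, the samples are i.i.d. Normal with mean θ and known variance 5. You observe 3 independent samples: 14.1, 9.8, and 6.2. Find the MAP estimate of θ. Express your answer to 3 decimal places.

θ̂_MAP = 11.263

n = 3; x̄ = (14.1 + 9.8 + 6.2)/3 = 30.1/3 = 301/30 ≈ 10.0333.
For a Normal prior and Normal likelihood with known variance, the posterior is Normal; its mode equals its mean, the precision-weighted average.
Prior precision 1/σ₀² = 1/1 = 1; data precision n/σ² = 3/5 = 0.6.
θ̂ = (1·12 + 0.6·(301/30)) / (1 + 0.6) = 18.02/1.6 = 11.2625 ≈ 11.263.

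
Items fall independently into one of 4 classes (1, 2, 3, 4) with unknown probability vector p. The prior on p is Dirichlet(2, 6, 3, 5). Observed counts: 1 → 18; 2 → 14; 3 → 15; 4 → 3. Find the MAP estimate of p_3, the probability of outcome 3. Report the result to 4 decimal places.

MAP estimate: 0.2742

The posterior is Dirichlet(αᵢ + nᵢ) = Dirichlet(20, 20, 18, 8).
For a Dirichlet(a₁,…,a_K) with all aᵢ > 1, the mode has j-th component (aⱼ − 1)/(Σaᵢ − K).
Here Σaᵢ = 66 and K = 4, so p_3 = (18 − 1)/(66 − 4) = 17/62 ≈ 0.2742.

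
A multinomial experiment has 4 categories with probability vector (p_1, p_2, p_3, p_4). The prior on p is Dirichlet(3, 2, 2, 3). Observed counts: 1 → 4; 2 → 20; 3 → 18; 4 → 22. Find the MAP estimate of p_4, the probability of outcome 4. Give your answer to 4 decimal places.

The posterior is Dirichlet(αᵢ + nᵢ) = Dirichlet(7, 22, 20, 25).
For a Dirichlet(a₁,…,a_K) with all aᵢ > 1, the mode has j-th component (aⱼ − 1)/(Σaᵢ − K).
Here Σaᵢ = 74 and K = 4, so p_4 = (25 − 1)/(74 − 4) = 24/70 ≈ 0.3429.

MAP estimate: 0.3429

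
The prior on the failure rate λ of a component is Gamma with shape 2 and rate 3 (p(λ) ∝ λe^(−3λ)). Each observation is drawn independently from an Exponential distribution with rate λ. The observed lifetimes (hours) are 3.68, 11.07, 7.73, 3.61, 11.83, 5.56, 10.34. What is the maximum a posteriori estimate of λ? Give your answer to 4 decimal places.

The Exponential(rate=λ) likelihood is ∝ λ^n e^(−λΣtᵢ). Here n = 7 and Σtᵢ = 3.68 + 11.07 + 7.73 + 3.61 + 11.83 + 5.56 + 10.34 = 53.82.
Posterior ∝ λe^(−3λ) · λ^7e^(−53.82λ) = λ^8e^(−56.82λ), i.e. Gamma(9, 56.82).
Mode = (a−1)/b = 8/56.82 ≈ 0.1408.

λ̂_MAP = 0.1408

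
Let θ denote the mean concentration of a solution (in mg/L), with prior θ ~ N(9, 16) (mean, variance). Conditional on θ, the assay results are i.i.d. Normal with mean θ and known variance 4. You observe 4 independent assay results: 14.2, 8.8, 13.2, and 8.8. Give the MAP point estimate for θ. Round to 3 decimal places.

θ̂_MAP = 11.118

n = 4; x̄ = (14.2 + 8.8 + 13.2 + 8.8)/4 = 45/4 = 11.25.
For a Normal prior and Normal likelihood with known variance, the posterior is Normal; its mode equals its mean, the precision-weighted average.
Prior precision 1/σ₀² = 1/16 = 0.0625; data precision n/σ² = 4/4 = 1.
θ̂ = (0.0625·9 + 1·11.25) / (0.0625 + 1) = 11.8125/1.0625 = 189/17 ≈ 11.118.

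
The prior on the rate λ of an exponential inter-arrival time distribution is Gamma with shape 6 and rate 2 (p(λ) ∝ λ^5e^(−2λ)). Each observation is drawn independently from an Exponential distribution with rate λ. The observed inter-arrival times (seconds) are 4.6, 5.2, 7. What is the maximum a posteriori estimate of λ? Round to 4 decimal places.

λ̂_MAP = 0.4255

The Exponential(rate=λ) likelihood is ∝ λ^n e^(−λΣtᵢ). Here n = 3 and Σtᵢ = 4.6 + 5.2 + 7 = 16.8.
Posterior ∝ λ^5e^(−2λ) · λ^3e^(−16.8λ) = λ^8e^(−18.8λ), i.e. Gamma(9, 18.8).
Mode = (a−1)/b = 8/18.8 ≈ 0.4255.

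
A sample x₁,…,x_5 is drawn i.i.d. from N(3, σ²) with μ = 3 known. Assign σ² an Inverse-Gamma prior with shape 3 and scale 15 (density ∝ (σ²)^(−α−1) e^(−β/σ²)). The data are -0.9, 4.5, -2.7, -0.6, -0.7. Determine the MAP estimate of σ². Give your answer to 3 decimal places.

Sum of squared deviations about the known mean: SS = (-0.9−3)² + (4.5−3)² + (-2.7−3)² + (-0.6−3)² + (-0.7−3)² = 76.6.
The Normal likelihood contributes (σ²)^(−n/2) exp(−SS/(2σ²)), so the posterior is Inverse-Gamma(α + n/2, β + SS/2) = Inverse-Gamma(5.5, 53.3).
The mode of Inverse-Gamma(a, b) is b/(a+1) = 53.3/6.5 ≈ 8.200.

σ̂²_MAP = 8.200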